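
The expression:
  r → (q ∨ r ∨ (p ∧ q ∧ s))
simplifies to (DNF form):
True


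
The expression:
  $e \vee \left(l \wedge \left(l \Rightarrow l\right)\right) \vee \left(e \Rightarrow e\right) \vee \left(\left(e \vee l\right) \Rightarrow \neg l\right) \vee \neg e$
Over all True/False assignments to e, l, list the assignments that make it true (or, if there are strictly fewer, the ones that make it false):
is always true.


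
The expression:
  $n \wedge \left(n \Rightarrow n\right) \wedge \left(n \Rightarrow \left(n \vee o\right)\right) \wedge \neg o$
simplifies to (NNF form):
$n \wedge \neg o$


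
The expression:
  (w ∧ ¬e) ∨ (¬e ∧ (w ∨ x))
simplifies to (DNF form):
(w ∧ ¬e) ∨ (x ∧ ¬e)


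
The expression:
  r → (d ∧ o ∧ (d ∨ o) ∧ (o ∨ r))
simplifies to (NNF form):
(d ∧ o) ∨ ¬r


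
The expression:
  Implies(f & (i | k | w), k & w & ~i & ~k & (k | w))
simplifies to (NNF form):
~f | (~i & ~k & ~w)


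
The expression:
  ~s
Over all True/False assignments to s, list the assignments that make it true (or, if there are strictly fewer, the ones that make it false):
is true only for:
  s=False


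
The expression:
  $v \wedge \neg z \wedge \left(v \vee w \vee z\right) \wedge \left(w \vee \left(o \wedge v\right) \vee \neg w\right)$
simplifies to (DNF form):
$v \wedge \neg z$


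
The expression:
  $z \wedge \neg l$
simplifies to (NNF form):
$z \wedge \neg l$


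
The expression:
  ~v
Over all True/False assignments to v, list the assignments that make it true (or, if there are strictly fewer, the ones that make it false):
is true only for:
  v=False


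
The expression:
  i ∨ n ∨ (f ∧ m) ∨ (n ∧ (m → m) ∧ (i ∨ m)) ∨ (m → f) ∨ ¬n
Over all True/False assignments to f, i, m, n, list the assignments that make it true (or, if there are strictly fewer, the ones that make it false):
is always true.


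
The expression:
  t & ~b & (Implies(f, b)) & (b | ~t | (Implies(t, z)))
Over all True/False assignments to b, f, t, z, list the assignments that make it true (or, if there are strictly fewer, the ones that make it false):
is true only for:
  b=False, f=False, t=True, z=True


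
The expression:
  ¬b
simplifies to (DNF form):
¬b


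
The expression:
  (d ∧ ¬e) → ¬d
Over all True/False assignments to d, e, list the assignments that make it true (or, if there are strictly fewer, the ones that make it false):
is false only for:
  d=True, e=False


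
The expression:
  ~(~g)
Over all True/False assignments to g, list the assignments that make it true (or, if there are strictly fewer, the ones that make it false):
is true only for:
  g=True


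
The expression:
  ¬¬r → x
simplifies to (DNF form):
x ∨ ¬r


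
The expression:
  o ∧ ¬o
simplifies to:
False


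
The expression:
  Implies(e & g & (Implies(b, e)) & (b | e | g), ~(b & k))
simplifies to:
~b | ~e | ~g | ~k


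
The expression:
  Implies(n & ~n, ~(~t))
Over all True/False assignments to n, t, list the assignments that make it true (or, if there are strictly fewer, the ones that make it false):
is always true.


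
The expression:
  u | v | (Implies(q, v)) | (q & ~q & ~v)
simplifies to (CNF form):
u | v | ~q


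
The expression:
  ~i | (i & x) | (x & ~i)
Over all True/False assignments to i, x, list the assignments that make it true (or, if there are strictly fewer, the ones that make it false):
is false only for:
  i=True, x=False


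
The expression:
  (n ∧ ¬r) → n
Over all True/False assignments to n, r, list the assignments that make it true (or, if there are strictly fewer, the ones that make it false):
is always true.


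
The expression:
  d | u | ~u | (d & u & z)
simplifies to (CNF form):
True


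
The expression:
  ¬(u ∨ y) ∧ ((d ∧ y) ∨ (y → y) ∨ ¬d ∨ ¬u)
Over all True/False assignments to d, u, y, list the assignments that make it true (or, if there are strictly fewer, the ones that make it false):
is true only for:
  d=False, u=False, y=False;
  d=True, u=False, y=False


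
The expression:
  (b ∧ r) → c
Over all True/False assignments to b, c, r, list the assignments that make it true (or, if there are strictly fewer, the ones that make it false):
is false only for:
  b=True, c=False, r=True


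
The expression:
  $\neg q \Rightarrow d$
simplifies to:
$d \vee q$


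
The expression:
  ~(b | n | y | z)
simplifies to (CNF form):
~b & ~n & ~y & ~z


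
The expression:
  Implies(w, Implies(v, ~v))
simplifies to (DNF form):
~v | ~w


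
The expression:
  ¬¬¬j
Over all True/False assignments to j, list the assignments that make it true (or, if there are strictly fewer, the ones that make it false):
is true only for:
  j=False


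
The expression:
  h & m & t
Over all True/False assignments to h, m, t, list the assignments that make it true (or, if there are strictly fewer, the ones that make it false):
is true only for:
  h=True, m=True, t=True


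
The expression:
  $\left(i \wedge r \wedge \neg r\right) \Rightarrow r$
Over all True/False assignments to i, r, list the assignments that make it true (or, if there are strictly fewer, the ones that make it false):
is always true.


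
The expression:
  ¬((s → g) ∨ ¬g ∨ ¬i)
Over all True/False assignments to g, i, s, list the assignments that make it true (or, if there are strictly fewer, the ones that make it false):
is never true.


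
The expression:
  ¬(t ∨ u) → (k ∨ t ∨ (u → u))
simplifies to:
True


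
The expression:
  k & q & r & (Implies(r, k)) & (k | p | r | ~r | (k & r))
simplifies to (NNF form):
k & q & r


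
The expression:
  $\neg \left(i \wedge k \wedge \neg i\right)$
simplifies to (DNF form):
$\text{True}$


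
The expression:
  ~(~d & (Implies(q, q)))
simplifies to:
d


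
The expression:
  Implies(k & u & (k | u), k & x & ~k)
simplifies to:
~k | ~u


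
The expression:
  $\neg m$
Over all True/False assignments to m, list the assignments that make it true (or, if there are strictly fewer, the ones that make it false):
is true only for:
  m=False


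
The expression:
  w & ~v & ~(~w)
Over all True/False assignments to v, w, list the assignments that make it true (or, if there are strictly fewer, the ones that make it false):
is true only for:
  v=False, w=True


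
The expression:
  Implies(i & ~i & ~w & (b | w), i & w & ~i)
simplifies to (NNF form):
True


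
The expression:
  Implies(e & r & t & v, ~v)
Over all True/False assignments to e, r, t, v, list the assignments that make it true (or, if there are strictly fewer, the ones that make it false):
is false only for:
  e=True, r=True, t=True, v=True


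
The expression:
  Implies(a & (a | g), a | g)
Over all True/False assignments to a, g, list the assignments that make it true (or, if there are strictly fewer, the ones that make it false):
is always true.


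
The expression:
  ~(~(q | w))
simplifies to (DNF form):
q | w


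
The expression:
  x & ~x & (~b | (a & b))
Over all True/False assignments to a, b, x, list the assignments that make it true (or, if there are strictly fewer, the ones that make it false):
is never true.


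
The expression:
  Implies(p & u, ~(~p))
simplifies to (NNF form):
True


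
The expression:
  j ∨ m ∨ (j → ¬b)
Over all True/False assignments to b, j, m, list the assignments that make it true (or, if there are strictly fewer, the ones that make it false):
is always true.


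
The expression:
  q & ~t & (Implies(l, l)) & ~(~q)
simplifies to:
q & ~t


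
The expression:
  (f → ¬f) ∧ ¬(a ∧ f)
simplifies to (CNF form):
¬f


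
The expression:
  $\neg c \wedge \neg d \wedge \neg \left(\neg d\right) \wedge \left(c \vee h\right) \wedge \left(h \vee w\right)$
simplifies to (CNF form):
$\text{False}$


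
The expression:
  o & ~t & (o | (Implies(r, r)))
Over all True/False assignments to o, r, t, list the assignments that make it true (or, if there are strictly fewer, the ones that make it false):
is true only for:
  o=True, r=False, t=False;
  o=True, r=True, t=False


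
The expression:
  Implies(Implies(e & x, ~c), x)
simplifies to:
x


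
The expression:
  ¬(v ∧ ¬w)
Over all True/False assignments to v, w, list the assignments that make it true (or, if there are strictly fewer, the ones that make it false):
is false only for:
  v=True, w=False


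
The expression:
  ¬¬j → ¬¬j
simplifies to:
True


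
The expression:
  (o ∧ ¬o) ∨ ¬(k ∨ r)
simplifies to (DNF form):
¬k ∧ ¬r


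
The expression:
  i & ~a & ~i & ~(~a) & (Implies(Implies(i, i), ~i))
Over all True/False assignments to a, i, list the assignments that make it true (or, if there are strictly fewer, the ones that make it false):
is never true.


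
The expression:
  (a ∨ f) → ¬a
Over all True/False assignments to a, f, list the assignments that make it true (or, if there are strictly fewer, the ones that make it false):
is true only for:
  a=False, f=False;
  a=False, f=True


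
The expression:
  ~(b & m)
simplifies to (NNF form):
~b | ~m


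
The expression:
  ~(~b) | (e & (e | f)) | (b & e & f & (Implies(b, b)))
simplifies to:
b | e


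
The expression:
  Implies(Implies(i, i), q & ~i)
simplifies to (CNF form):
q & ~i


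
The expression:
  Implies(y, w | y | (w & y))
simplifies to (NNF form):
True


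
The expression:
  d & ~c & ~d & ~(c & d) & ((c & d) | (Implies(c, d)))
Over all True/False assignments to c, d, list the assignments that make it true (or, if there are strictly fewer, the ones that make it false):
is never true.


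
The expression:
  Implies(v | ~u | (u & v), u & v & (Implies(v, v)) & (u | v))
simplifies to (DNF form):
u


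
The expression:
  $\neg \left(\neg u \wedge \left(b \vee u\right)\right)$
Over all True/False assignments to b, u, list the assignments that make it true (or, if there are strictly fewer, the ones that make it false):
is false only for:
  b=True, u=False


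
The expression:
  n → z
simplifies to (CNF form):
z ∨ ¬n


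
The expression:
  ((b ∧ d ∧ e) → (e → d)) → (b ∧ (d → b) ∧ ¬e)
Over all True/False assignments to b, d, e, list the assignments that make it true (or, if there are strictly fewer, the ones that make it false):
is true only for:
  b=True, d=False, e=False;
  b=True, d=True, e=False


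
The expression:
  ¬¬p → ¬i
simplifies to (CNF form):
¬i ∨ ¬p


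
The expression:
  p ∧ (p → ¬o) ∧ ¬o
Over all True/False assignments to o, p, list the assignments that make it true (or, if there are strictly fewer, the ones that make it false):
is true only for:
  o=False, p=True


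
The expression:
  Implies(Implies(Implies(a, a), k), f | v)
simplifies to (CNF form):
f | v | ~k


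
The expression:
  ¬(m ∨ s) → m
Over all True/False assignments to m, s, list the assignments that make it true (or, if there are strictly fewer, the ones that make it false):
is false only for:
  m=False, s=False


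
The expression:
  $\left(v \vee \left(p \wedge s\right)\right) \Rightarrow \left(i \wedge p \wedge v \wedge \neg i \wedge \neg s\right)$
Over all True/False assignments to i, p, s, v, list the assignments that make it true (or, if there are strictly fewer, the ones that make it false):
is true only for:
  i=False, p=False, s=False, v=False;
  i=False, p=False, s=True, v=False;
  i=False, p=True, s=False, v=False;
  i=True, p=False, s=False, v=False;
  i=True, p=False, s=True, v=False;
  i=True, p=True, s=False, v=False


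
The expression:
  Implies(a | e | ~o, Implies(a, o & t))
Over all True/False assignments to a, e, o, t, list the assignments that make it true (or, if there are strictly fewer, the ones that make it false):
is false only for:
  a=True, e=False, o=False, t=False;
  a=True, e=False, o=False, t=True;
  a=True, e=False, o=True, t=False;
  a=True, e=True, o=False, t=False;
  a=True, e=True, o=False, t=True;
  a=True, e=True, o=True, t=False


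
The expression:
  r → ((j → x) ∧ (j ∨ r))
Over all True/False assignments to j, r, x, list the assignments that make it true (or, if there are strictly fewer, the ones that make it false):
is false only for:
  j=True, r=True, x=False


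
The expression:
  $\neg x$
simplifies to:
$\neg x$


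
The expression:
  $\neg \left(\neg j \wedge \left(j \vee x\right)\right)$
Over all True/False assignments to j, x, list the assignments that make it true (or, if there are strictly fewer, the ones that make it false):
is false only for:
  j=False, x=True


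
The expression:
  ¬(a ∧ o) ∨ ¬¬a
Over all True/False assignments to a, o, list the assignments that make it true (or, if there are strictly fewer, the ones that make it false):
is always true.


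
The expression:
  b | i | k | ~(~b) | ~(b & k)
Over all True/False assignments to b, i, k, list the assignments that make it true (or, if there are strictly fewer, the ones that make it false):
is always true.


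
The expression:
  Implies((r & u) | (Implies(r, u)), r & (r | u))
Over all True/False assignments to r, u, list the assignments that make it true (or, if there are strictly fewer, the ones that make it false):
is true only for:
  r=True, u=False;
  r=True, u=True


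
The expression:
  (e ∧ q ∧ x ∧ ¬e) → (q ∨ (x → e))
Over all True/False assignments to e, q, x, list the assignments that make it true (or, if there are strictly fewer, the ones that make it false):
is always true.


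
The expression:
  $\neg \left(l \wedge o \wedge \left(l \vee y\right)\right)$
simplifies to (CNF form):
$\neg l \vee \neg o$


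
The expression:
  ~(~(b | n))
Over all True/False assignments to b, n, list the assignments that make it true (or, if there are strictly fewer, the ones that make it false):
is false only for:
  b=False, n=False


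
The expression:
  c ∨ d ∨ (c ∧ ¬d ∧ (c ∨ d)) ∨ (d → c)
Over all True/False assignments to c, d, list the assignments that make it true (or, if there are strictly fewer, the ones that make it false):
is always true.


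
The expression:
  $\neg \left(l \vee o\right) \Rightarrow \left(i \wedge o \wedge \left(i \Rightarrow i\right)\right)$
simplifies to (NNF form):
$l \vee o$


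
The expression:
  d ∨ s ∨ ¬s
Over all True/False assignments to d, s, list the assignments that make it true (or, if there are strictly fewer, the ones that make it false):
is always true.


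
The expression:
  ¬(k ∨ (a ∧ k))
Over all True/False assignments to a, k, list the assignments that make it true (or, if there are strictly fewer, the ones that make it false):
is true only for:
  a=False, k=False;
  a=True, k=False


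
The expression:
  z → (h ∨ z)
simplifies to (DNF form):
True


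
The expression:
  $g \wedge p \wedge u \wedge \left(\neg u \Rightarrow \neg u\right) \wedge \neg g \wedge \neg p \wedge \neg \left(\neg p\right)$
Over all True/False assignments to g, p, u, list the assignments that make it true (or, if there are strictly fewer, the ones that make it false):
is never true.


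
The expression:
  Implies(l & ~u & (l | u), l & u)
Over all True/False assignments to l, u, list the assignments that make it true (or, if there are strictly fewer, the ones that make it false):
is false only for:
  l=True, u=False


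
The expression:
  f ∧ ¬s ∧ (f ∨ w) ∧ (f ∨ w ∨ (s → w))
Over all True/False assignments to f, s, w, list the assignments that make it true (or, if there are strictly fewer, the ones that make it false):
is true only for:
  f=True, s=False, w=False;
  f=True, s=False, w=True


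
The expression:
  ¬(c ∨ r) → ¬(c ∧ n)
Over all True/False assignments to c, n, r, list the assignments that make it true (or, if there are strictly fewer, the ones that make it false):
is always true.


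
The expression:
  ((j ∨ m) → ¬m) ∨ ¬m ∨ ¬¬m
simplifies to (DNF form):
True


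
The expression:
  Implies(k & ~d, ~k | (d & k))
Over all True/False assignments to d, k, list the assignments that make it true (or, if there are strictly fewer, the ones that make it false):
is false only for:
  d=False, k=True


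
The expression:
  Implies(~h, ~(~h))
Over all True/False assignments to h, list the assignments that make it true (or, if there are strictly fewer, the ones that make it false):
is true only for:
  h=True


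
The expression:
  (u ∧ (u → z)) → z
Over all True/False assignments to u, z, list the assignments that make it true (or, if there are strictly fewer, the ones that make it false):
is always true.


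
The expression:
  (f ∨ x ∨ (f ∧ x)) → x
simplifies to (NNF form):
x ∨ ¬f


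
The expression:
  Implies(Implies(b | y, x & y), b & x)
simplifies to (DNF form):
b | (y & ~x)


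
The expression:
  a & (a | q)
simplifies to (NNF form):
a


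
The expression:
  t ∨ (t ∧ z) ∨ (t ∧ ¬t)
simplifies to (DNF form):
t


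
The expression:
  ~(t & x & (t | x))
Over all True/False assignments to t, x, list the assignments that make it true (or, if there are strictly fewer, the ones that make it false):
is false only for:
  t=True, x=True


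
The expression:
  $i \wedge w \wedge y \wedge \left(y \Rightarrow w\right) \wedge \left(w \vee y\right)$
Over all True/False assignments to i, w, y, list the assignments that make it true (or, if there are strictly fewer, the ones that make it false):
is true only for:
  i=True, w=True, y=True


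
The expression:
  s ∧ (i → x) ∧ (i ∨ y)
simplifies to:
s ∧ (i ∨ y) ∧ (x ∨ ¬i)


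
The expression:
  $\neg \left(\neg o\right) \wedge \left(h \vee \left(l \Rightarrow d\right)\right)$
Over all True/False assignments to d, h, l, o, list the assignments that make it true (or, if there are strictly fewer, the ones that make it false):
is true only for:
  d=False, h=False, l=False, o=True;
  d=False, h=True, l=False, o=True;
  d=False, h=True, l=True, o=True;
  d=True, h=False, l=False, o=True;
  d=True, h=False, l=True, o=True;
  d=True, h=True, l=False, o=True;
  d=True, h=True, l=True, o=True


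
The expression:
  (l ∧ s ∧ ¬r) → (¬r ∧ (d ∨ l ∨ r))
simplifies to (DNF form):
True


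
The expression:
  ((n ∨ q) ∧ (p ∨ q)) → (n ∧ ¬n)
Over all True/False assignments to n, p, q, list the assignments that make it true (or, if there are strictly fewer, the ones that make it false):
is true only for:
  n=False, p=False, q=False;
  n=False, p=True, q=False;
  n=True, p=False, q=False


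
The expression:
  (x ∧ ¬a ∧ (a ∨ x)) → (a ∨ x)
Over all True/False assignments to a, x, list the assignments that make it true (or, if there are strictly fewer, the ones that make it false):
is always true.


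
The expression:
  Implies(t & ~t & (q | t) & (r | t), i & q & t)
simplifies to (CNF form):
True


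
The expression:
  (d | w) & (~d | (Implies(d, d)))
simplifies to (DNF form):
d | w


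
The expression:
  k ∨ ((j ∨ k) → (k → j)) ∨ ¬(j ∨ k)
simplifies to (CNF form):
True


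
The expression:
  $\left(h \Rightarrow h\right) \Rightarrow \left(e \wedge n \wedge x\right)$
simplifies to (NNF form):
$e \wedge n \wedge x$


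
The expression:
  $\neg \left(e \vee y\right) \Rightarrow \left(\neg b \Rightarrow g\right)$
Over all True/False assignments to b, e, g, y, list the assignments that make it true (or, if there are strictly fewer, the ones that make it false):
is false only for:
  b=False, e=False, g=False, y=False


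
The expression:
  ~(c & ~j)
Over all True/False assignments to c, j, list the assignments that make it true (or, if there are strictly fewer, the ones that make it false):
is false only for:
  c=True, j=False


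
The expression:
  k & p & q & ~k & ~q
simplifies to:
False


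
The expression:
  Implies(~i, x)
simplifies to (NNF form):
i | x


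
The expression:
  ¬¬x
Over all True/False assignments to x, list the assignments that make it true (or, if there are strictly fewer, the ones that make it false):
is true only for:
  x=True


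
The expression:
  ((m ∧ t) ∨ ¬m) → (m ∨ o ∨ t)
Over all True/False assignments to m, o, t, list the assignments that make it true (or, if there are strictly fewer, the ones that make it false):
is false only for:
  m=False, o=False, t=False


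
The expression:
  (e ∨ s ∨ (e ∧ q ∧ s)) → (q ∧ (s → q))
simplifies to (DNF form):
q ∨ (¬e ∧ ¬s)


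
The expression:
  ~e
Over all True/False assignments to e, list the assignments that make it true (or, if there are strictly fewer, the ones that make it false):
is true only for:
  e=False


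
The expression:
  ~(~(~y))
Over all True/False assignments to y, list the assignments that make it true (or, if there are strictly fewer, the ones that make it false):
is true only for:
  y=False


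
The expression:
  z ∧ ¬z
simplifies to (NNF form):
False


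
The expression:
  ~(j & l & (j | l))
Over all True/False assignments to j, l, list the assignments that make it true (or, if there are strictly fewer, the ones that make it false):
is false only for:
  j=True, l=True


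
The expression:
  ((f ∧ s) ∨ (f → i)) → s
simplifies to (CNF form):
(f ∨ s) ∧ (s ∨ ¬i)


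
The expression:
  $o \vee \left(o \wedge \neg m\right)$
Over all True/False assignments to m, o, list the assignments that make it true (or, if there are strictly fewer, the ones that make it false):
is true only for:
  m=False, o=True;
  m=True, o=True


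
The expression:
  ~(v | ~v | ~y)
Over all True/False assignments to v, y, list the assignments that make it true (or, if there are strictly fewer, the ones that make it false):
is never true.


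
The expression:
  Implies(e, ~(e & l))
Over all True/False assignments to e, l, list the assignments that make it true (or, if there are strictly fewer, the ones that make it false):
is false only for:
  e=True, l=True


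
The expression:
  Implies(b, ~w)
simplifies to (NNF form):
~b | ~w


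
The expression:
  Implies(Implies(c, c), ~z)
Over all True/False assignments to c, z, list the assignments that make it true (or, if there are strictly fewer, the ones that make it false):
is true only for:
  c=False, z=False;
  c=True, z=False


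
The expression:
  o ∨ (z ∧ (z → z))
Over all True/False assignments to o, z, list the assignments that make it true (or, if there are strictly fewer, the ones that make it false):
is false only for:
  o=False, z=False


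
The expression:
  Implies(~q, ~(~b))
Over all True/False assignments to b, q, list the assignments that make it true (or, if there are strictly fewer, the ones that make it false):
is false only for:
  b=False, q=False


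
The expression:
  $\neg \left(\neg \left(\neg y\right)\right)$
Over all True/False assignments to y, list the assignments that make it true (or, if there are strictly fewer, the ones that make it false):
is true only for:
  y=False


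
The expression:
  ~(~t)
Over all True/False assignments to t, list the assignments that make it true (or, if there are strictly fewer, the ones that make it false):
is true only for:
  t=True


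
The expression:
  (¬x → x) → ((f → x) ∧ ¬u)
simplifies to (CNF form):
¬u ∨ ¬x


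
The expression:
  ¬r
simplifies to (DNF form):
¬r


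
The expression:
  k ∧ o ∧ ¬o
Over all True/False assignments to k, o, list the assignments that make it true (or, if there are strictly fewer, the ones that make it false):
is never true.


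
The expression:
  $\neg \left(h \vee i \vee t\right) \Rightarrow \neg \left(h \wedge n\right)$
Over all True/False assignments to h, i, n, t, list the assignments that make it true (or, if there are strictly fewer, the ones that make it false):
is always true.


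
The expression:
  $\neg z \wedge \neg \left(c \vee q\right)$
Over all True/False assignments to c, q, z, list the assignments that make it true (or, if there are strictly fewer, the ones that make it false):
is true only for:
  c=False, q=False, z=False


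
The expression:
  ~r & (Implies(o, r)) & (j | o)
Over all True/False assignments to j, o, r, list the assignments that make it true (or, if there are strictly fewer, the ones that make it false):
is true only for:
  j=True, o=False, r=False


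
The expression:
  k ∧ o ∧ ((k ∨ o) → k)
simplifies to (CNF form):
k ∧ o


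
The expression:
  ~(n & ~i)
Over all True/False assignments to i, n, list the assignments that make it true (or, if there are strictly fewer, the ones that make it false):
is false only for:
  i=False, n=True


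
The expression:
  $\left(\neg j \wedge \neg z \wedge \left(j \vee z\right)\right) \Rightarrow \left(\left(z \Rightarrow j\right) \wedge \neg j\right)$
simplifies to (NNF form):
$\text{True}$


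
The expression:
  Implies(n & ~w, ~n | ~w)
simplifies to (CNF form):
True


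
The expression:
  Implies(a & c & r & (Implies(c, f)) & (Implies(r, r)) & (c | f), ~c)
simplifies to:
~a | ~c | ~f | ~r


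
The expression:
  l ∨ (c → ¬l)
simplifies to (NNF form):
True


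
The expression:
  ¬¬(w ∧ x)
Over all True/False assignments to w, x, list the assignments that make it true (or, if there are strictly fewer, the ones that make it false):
is true only for:
  w=True, x=True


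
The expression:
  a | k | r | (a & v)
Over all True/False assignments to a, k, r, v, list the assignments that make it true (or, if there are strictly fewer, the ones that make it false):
is false only for:
  a=False, k=False, r=False, v=False;
  a=False, k=False, r=False, v=True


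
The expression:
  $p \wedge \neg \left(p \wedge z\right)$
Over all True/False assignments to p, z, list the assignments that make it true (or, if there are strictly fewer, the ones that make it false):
is true only for:
  p=True, z=False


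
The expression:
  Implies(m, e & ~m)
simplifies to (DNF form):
~m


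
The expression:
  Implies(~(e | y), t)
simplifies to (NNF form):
e | t | y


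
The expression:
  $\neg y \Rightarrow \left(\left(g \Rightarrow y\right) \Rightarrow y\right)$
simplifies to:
$g \vee y$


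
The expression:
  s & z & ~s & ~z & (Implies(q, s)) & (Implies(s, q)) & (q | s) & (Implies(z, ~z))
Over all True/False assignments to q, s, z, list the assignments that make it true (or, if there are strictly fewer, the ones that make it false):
is never true.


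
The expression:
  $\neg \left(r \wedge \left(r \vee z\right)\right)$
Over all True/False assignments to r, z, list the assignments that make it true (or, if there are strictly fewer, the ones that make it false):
is true only for:
  r=False, z=False;
  r=False, z=True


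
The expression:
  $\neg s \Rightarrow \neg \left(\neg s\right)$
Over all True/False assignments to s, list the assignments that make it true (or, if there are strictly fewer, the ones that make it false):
is true only for:
  s=True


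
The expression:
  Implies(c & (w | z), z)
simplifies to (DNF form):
z | ~c | ~w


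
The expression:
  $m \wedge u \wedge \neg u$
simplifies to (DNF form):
$\text{False}$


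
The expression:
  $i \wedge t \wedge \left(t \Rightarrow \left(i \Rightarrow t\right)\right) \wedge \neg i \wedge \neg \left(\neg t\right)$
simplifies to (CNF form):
$\text{False}$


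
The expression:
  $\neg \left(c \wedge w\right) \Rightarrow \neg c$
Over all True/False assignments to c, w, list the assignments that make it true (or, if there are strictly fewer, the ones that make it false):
is false only for:
  c=True, w=False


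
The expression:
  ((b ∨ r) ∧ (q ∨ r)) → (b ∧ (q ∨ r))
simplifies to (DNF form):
b ∨ ¬r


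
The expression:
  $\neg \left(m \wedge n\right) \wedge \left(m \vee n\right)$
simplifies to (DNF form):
$\left(m \wedge \neg n\right) \vee \left(n \wedge \neg m\right)$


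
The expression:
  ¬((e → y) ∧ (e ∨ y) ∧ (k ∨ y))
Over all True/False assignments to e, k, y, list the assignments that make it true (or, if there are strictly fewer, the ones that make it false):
is true only for:
  e=False, k=False, y=False;
  e=False, k=True, y=False;
  e=True, k=False, y=False;
  e=True, k=True, y=False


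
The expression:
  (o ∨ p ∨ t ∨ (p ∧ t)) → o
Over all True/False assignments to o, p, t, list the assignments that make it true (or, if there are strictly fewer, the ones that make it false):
is false only for:
  o=False, p=False, t=True;
  o=False, p=True, t=False;
  o=False, p=True, t=True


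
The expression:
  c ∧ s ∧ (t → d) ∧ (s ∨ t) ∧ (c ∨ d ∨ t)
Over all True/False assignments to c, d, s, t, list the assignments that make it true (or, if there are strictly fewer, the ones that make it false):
is true only for:
  c=True, d=False, s=True, t=False;
  c=True, d=True, s=True, t=False;
  c=True, d=True, s=True, t=True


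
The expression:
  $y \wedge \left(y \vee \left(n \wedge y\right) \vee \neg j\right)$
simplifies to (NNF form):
$y$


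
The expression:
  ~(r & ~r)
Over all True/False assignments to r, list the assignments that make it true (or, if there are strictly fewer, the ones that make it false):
is always true.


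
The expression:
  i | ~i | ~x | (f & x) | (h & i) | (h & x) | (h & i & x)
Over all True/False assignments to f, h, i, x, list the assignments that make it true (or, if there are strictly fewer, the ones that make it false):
is always true.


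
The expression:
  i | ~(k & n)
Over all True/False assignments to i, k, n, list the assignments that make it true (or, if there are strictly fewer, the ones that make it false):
is false only for:
  i=False, k=True, n=True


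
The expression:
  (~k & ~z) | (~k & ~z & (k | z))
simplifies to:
~k & ~z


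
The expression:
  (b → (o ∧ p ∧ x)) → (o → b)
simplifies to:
b ∨ ¬o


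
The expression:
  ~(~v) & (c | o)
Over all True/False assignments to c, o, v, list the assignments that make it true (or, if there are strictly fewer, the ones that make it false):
is true only for:
  c=False, o=True, v=True;
  c=True, o=False, v=True;
  c=True, o=True, v=True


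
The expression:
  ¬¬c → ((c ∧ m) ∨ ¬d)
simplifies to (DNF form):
m ∨ ¬c ∨ ¬d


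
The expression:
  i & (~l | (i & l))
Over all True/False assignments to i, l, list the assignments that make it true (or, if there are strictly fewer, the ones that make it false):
is true only for:
  i=True, l=False;
  i=True, l=True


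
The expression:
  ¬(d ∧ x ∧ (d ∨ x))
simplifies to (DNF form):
¬d ∨ ¬x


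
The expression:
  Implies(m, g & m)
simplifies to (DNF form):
g | ~m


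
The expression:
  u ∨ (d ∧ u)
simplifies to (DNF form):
u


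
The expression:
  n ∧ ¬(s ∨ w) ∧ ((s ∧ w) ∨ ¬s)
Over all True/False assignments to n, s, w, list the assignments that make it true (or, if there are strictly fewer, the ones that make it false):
is true only for:
  n=True, s=False, w=False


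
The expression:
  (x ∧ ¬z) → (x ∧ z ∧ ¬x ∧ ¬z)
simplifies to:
z ∨ ¬x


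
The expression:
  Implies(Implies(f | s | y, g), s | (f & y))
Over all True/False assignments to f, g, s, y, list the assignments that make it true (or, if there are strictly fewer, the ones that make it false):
is false only for:
  f=False, g=False, s=False, y=False;
  f=False, g=True, s=False, y=False;
  f=False, g=True, s=False, y=True;
  f=True, g=True, s=False, y=False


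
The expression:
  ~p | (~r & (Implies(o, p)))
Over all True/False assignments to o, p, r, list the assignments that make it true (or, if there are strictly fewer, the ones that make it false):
is false only for:
  o=False, p=True, r=True;
  o=True, p=True, r=True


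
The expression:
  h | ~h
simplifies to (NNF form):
True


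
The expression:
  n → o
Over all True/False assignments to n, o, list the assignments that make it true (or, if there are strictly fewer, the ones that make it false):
is false only for:
  n=True, o=False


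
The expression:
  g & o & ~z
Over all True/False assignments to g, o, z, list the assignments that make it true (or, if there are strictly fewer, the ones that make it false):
is true only for:
  g=True, o=True, z=False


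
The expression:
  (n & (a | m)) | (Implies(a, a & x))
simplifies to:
n | x | ~a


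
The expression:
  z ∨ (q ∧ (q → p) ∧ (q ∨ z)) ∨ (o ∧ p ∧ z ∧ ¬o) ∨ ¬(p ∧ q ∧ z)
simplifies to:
True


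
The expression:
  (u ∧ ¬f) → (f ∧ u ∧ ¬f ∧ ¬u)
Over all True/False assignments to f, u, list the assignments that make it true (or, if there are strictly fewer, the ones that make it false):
is false only for:
  f=False, u=True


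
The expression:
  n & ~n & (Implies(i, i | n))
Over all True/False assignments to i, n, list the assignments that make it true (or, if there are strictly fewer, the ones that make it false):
is never true.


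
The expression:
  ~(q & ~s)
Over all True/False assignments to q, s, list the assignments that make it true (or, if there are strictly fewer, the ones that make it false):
is false only for:
  q=True, s=False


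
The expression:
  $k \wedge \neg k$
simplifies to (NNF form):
$\text{False}$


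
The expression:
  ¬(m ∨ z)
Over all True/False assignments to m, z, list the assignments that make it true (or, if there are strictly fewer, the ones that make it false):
is true only for:
  m=False, z=False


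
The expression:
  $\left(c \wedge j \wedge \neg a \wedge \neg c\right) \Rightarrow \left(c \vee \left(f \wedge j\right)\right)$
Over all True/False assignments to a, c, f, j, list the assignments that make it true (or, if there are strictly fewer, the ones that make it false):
is always true.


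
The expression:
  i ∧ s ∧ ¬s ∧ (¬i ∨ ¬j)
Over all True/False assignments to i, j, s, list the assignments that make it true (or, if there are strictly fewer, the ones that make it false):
is never true.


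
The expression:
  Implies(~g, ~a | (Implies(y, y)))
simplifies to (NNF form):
True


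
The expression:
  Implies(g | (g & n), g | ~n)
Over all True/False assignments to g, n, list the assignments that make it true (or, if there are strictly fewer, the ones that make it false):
is always true.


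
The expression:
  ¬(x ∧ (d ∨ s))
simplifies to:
(¬d ∧ ¬s) ∨ ¬x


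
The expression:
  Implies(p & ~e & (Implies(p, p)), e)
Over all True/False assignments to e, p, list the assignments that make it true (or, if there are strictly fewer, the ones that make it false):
is false only for:
  e=False, p=True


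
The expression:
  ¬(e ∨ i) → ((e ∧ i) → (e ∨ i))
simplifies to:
True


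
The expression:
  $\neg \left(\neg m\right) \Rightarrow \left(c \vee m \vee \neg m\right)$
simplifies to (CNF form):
$\text{True}$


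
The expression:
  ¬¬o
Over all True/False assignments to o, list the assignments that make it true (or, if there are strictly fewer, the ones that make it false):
is true only for:
  o=True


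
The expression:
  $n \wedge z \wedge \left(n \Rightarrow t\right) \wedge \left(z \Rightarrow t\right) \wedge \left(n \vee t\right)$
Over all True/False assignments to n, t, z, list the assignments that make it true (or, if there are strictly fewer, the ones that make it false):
is true only for:
  n=True, t=True, z=True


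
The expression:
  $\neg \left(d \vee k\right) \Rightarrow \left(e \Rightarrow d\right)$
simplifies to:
$d \vee k \vee \neg e$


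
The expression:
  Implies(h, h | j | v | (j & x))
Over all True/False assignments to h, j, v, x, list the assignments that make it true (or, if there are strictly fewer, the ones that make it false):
is always true.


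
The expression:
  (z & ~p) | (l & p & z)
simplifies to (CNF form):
z & (l | ~p)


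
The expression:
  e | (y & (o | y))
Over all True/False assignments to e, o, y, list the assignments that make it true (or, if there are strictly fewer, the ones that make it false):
is false only for:
  e=False, o=False, y=False;
  e=False, o=True, y=False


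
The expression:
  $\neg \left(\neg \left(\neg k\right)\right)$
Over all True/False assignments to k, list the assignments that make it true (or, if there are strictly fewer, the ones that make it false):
is true only for:
  k=False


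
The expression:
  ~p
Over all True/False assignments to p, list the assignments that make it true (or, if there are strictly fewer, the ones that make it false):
is true only for:
  p=False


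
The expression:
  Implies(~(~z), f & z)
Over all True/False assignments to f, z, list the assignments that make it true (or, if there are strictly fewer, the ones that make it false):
is false only for:
  f=False, z=True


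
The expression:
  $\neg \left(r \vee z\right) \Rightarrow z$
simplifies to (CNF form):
$r \vee z$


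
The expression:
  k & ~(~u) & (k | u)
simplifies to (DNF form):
k & u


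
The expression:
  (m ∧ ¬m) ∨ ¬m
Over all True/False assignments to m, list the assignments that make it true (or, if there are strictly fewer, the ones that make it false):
is true only for:
  m=False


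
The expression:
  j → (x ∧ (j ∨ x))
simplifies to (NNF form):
x ∨ ¬j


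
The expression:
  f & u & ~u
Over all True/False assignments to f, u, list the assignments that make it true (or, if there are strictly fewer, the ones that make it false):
is never true.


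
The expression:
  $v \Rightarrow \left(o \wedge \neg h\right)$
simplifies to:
$\left(o \wedge \neg h\right) \vee \neg v$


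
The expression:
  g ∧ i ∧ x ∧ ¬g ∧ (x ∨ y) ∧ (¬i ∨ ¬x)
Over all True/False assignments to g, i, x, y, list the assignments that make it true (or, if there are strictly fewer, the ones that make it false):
is never true.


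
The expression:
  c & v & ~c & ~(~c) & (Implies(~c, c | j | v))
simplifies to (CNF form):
False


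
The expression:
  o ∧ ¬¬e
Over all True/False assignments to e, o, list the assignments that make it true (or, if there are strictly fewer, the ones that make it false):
is true only for:
  e=True, o=True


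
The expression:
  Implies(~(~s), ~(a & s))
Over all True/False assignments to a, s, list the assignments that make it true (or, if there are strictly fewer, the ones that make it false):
is false only for:
  a=True, s=True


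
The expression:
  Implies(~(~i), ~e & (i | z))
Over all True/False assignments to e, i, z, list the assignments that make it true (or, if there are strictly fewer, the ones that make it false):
is false only for:
  e=True, i=True, z=False;
  e=True, i=True, z=True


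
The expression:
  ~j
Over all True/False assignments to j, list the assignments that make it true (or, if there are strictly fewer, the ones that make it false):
is true only for:
  j=False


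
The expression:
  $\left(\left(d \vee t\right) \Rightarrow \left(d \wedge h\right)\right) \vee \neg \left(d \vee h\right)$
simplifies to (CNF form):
$\left(h \vee \neg d\right) \wedge \left(d \vee \neg h \vee \neg t\right)$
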